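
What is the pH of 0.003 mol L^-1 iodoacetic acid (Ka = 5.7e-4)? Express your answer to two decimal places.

pH = 2.98

ICH2COOH ⇌ ICH2COO- + H+
Ka = x²/(0.003 − x) = 5.7 × 10^-4
Here C₀/Ka ≈ 5.26, so the small-x approximation fails. Use the quadratic:
x = [−0.00057 + √(0.00057² + 6.84e-06)]/2 = 1.05 × 10^-3 M
pH = −log[H+] = −log(1.05 × 10^-3) = 2.98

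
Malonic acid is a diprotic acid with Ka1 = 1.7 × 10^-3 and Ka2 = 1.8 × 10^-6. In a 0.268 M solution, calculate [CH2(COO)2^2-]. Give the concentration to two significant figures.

First ionization gives [H+] ≈ [CH2(COOH)COO-] = 2.05 × 10^-2 M.
Second step: Ka2 = [H+][CH2(COO)2^2-]/[CH2(COOH)COO-] ≈ [CH2(COO)2^2-] (since [H+] ≈ [CH2(COOH)COO-]).
So [CH2(COO)2^2-] ≈ Ka2.

1.8 × 10^-6 M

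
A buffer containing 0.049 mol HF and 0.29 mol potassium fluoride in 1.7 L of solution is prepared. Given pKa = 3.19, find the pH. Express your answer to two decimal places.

pH = 3.96

pH = pKa + log([A⁻]/[HA]) = 3.19 + log(0.29/0.049)
pH = 3.19 + (+0.772) = 3.96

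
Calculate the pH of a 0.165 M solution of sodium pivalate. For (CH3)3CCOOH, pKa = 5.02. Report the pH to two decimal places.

pH = 9.12

(CH3)3CCOO- is the conjugate base of the weak acid (CH3)3CCOOH.
Ka = 10^(−5.02) = 9.55 × 10^-6
Kb = Kw/Ka = 1.0×10^-14 / 9.55 × 10^-6 = 1.05 × 10^-9
Kb = [OH-]²/(0.165 − [OH-]) = 1.05 × 10^-9
Assume [OH-] ≪ 0.165: [OH-] ≈ √(1.05 × 10^-9 × 0.165) = 1.32 × 10^-5 M
pOH = 4.88, so pH = 14.00 − pOH = 9.12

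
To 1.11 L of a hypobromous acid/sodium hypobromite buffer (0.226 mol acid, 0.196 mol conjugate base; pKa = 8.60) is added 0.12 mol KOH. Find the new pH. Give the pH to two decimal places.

pH = 9.07

After neutralization: n(HOBr) = 0.106 mol, n(OBr-) = 0.316 mol.
pH = pKa + log(n_OBr-/n_HOBr) = 8.60 + log(0.316/0.106) = 8.60 + (+0.474)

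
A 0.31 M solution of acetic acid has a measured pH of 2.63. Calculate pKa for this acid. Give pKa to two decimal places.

[H+] = 10^(-2.63) = 2.34 × 10^-3 M
At equilibrium [HA] = 0.31 − 2.34 × 10^-3 = 3.08 × 10^-1 M
Ka = [H+][A-]/[HA] = (2.34 × 10^-3)² / 3.08 × 10^-1 = 1.78 × 10^-5
pKa = -log(1.78 × 10^-5) = 4.75

pKa = 4.75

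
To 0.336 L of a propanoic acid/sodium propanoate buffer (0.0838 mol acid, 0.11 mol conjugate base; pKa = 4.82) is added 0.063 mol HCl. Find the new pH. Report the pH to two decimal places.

After neutralization: n(CH3CH2COOH) = 0.147 mol, n(CH3CH2COO-) = 0.047 mol.
pH = pKa + log([A⁻]/[HA]) = 4.82 + log(0.047/0.147) = 4.82 -0.495

pH = 4.33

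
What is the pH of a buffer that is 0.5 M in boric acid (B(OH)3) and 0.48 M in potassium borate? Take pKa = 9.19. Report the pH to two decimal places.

pH = 9.17

Henderson–Hasselbalch: pH = pKa + log([B(OH)4-]/[B(OH)3]) = 9.19 + log(0.48/0.5)
pH = 9.19 + (-0.018) = 9.17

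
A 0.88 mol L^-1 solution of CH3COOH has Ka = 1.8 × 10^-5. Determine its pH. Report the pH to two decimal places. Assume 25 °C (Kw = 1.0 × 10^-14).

pH = 2.40

CH3COOH ⇌ CH3COO- + H+
Ka = x²/(0.88 − x) = 1.8 × 10^-5
Assume x ≪ 0.88: x ≈ √(1.8 × 10^-5 × 0.88) = 3.98 × 10^-3 M
pH = −log[H+] = −log(3.98 × 10^-3) = 2.40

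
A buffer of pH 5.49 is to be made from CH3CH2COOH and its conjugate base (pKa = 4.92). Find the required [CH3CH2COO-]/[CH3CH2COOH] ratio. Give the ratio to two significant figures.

ratio = 3.7

pH = pKa + log(r) ⇒ log(r) = 5.49 − 4.92 = +0.57
r = [CH3CH2COO-]/[CH3CH2COOH] = 10^(+0.57) = 3.72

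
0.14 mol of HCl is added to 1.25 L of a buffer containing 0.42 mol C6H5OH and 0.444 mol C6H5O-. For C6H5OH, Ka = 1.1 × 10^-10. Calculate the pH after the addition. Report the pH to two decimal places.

pH = 9.69

Added H+ converts C6H5O- to C6H5OH: C6H5OH → 0.56 mol, C6H5O- → 0.304 mol.
pKa = −log(1.1 × 10^-10) = 9.959
pH = pKa + log([A⁻]/[HA]) = 9.959 + log(0.304/0.56) = 9.959 -0.265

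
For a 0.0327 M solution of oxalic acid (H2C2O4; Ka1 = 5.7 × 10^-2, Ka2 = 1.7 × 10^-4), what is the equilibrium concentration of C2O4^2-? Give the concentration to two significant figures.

1.7 × 10^-4 M

First ionization gives [H+] ≈ [HC2O4-] = 2.32 × 10^-2 M.
Second step: Ka2 = [H+][C2O4^2-]/[HC2O4-] ≈ [C2O4^2-] (since [H+] ≈ [HC2O4-]).
So [C2O4^2-] ≈ Ka2.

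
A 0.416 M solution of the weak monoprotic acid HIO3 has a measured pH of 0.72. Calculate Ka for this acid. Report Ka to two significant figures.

[H+] = 10^(-0.72) = 1.91 × 10^-1 M
At equilibrium [HA] = 0.416 − 1.91 × 10^-1 = 2.25 × 10^-1 M
Ka = [H+][A-]/[HA] = (1.91 × 10^-1)² / 2.25 × 10^-1 = 1.6 × 10^-1

Ka = 1.6 × 10^-1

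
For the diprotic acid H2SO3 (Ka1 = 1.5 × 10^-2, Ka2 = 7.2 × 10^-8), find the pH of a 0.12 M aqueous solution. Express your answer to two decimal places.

Since Ka1 ≫ Ka2, the first ionization dominates [H+].
Ka1 = x²/(0.12 − x) = 1.5 × 10^-2
Solving the quadratic: x = (−Ka1 + √(Ka1² + 4·Ka1·C₀))/2 = 3.56 × 10^-2 M
pH = −log(3.56 × 10^-2) = 1.45

pH = 1.45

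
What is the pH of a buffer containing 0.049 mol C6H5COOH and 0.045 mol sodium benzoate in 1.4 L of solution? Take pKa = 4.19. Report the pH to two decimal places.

Henderson–Hasselbalch: pH = pKa + log([C6H5COO-]/[C6H5COOH]) = 4.19 + log(0.045/0.049)
pH = 4.19 + (-0.037) = 4.15

pH = 4.15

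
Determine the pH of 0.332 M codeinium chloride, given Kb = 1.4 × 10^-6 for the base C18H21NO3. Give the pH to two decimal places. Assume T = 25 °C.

pH = 4.31

C18H22NO3+ is the conjugate acid of the weak base C18H21NO3.
Ka = Kw/Kb = 1.0×10^-14 / 1.4 × 10^-6 = 7.14 × 10^-9
From the ICE table, Ka = [H+]²/(0.332 − [H+]) = 7.14 × 10^-9.
Neglecting [H+] in the denominator: [H+] = √(7.14 × 10^-9 × 0.332) = 4.87 × 10^-5 M
pH = −log[H+] = −log(4.87 × 10^-5) = 4.31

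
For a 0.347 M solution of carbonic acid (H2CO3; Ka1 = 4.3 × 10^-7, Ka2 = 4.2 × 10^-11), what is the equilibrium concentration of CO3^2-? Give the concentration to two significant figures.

4.2 × 10^-11 M

First ionization gives [H+] ≈ [HCO3-] = 3.86 × 10^-4 M.
Second step: Ka2 = [H+][CO3^2-]/[HCO3-] ≈ [CO3^2-] (since [H+] ≈ [HCO3-]).
So [CO3^2-] ≈ Ka2.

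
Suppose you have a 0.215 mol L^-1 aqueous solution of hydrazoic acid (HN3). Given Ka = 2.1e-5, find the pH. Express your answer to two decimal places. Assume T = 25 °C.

pH = 2.67

HN3 ⇌ N3- + H+
Ka = x²/(0.215 − x) = 2.1 × 10^-5
Neglecting x in the denominator: x = √(2.1 × 10^-5 × 0.215) = 2.12 × 10^-3 M
pH = −log[H+] = −log(2.12 × 10^-3) = 2.67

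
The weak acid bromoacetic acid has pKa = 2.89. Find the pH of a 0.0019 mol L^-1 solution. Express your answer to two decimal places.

BrCH2COOH ⇌ BrCH2COO- + H+
Ka = 10^(−2.89) = 1.29 × 10^-3
Let x = [H+] at equilibrium. Ka = x²/(0.0019 − x).
Here C₀/Ka ≈ 1.47, so the small-x approximation fails. Use the quadratic:
x = (−Ka + √(Ka² + 4·Ka·C₀))/2 = 1.05 × 10^-3 M
pH = −log(1.05 × 10^-3) = 2.98

pH = 2.98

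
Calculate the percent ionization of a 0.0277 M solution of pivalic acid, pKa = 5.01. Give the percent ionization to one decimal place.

1.9%

(CH3)3CCOOH ⇌ (CH3)3CCOO- + H+; let x = [H+] at equilibrium.
Ka = 10^(−5.01) = 9.77 × 10^-6
x ≈ √(Ka·C₀) = √(9.77 × 10^-6 × 0.0277) = 5.20 × 10^-4 M
% ionization = x/C₀ × 100% = 5.20 × 10^-4/0.0277 × 100% = 1.9%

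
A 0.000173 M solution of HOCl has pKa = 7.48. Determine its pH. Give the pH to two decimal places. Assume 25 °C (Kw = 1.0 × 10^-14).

HOCl ⇌ OCl- + H+
Ka = 10^(−7.48) = 3.31 × 10^-8
From the ICE table, Ka = x²/(0.000173 − x) = 3.31 × 10^-8.
Since Ka ≪ C₀, x ≈ √(Ka·C₀) = 2.39 × 10^-6 M.
(x/C₀ = 1.4% < 5%, so the approximation holds.)
pH = −log[H+] = −log(2.39 × 10^-6) = 5.62

pH = 5.62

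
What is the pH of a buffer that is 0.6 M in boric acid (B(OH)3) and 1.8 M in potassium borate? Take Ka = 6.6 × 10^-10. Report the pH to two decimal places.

pKa = −log(6.6 × 10^-10) = 9.180
Using pH = pKa + log([base]/[acid]) with [base]/[acid] = 1.8/0.6:
pH = 9.180 + (+0.477) = 9.66

pH = 9.66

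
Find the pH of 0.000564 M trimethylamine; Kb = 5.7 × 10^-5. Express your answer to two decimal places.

(CH3)3N + H2O ⇌ (CH3)3NH+ + OH-
Kb = [OH-]²/(0.000564 − [OH-]) = 5.7 × 10^-5
The 5% rule fails; solving [OH-]² + Kb·[OH-] − Kb·C₀ = 0 exactly:
[OH-] = (−Kb + √(Kb² + 4·Kb·C₀))/2 = 1.53 × 10^-4 M
pOH = −log(1.53 × 10^-4) = 3.82; pH = 14.00 − 3.82 = 10.18

pH = 10.18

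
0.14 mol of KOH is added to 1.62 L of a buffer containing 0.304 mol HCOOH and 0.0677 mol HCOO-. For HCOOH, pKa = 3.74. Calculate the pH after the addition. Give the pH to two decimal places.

pH = 3.84

OH- converts HCOOH to HCOO-: HCOOH → 0.164 mol, HCOO- → 0.208 mol.
pH = pKa + log(n_HCOO-/n_HCOOH) = 3.74 + log(0.208/0.164) = 3.74 + (+0.103)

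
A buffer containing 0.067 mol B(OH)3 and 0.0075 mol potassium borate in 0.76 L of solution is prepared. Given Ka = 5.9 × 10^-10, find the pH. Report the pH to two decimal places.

pKa = −log(5.9 × 10^-10) = 9.229
Henderson–Hasselbalch: pH = pKa + log([B(OH)4-]/[B(OH)3]) = 9.229 + log(0.0075/0.067)
pH = 9.229 + (-0.951) = 8.28

pH = 8.28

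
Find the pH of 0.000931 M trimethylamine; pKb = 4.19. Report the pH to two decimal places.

pH = 10.33

(CH3)3N + H2O ⇌ (CH3)3NH+ + OH-
Kb = 10^(−4.19) = 6.46 × 10^-5
From the ICE table, Kb = [OH-]²/(0.000931 − [OH-]) = 6.46 × 10^-5.
Here C₀/Kb ≈ 14.4, so the small-[OH-] approximation fails. Use the quadratic:
[OH-] = (−Kb + √(Kb² + 4·Kb·C₀))/2 = 2.15 × 10^-4 M
pOH = −log(2.15 × 10^-4) = 3.67; pH = 14.00 − 3.67 = 10.33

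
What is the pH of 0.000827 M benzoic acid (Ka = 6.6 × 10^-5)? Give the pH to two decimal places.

pH = 3.69

C6H5COOH ⇌ C6H5COO- + H+
Let x = [H+] at equilibrium. Ka = x²/(0.000827 − x).
Here C₀/Ka ≈ 12.5, so the small-x approximation fails. Use the quadratic:
x = [−6.6e-05 + √(6.6e-05² + 2.18e-07)]/2 = 2.03 × 10^-4 M
pH = −log(2.03 × 10^-4) = 3.69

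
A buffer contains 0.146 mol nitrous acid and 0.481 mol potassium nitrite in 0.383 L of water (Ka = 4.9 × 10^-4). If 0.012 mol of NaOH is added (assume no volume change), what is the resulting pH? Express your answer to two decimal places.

After neutralization: n(HNO2) = 0.134 mol, n(NO2-) = 0.493 mol.
pKa = −log(4.9 × 10^-4) = 3.310
Henderson–Hasselbalch with mole ratio 0.493/0.134: pH = 3.310 + (+0.566)

pH = 3.88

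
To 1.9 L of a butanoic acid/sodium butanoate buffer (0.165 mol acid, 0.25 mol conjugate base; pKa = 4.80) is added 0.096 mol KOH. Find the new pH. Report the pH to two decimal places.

After neutralization: n(CH3(CH2)2COOH) = 0.069 mol, n(CH3(CH2)2COO-) = 0.346 mol.
pH = pKa + log(n_CH3(CH2)2COO-/n_CH3(CH2)2COOH) = 4.80 + log(0.346/0.069) = 4.80 + (+0.700)

pH = 5.50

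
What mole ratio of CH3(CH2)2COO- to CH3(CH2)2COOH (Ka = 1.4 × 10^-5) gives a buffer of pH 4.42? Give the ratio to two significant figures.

pKa = -log(1.4 × 10^-5) = 4.854
pH = pKa + log(r) ⇒ log(r) = 4.42 − 4.854 = -0.434
r = [CH3(CH2)2COO-]/[CH3(CH2)2COOH] = 10^(-0.434) = 0.368

ratio = 0.37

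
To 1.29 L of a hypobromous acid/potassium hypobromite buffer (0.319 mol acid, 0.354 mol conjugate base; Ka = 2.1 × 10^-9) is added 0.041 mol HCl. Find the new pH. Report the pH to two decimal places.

Added H+ converts OBr- to HOBr: HOBr → 0.36 mol, OBr- → 0.313 mol.
pKa = −log(2.1 × 10^-9) = 8.678
pH = pKa + log([A⁻]/[HA]) = 8.678 + log(0.313/0.36) = 8.678 -0.061

pH = 8.62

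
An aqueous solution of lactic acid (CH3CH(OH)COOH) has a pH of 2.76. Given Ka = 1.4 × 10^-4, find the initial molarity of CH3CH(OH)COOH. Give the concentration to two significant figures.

C₀ = 2.3 × 10^-2 M

[H+] = 10^(-2.76) = 1.74 × 10^-3 M = x
Ka = x²/(C₀ − x) ⇒ C₀ = x + x²/Ka
C₀ = 1.74 × 10^-3 + (1.74 × 10^-3)²/(1.4 × 10^-4) = 2.34 × 10^-2 M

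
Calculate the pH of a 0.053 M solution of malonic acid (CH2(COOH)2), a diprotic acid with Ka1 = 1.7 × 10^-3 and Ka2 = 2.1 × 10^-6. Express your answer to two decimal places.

Ka1 ≫ Ka2, so treat the first dissociation as the only significant source of H+.
Ka1 = x²/(0.053 − x) = 1.7 × 10^-3
Solving the quadratic: x = (−Ka1 + √(Ka1² + 4·Ka1·C₀))/2 = 8.68 × 10^-3 M
pH = −log(8.68 × 10^-3) = 2.06

pH = 2.06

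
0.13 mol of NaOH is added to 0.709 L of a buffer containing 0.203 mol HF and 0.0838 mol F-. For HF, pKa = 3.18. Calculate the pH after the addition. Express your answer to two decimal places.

After neutralization: n(HF) = 0.073 mol, n(F-) = 0.214 mol.
Henderson–Hasselbalch with mole ratio 0.214/0.073: pH = 3.18 + (+0.467)

pH = 3.65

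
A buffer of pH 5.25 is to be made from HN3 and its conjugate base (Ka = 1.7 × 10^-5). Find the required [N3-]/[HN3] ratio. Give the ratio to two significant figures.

pKa = -log(1.7 × 10^-5) = 4.770
pH = pKa + log(r) ⇒ log(r) = 5.25 − 4.770 = +0.480
r = [N3-]/[HN3] = 10^(+0.480) = 3.02

ratio = 3.0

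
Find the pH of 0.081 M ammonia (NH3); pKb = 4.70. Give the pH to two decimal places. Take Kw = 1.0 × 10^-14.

pH = 11.10

NH3 + H2O ⇌ NH4+ + OH-
Kb = 10^(−4.70) = 2.00 × 10^-5
From the ICE table, Kb = [OH-]²/(0.081 − [OH-]) = 2.00 × 10^-5.
Neglecting [OH-] in the denominator: [OH-] = √(2.00 × 10^-5 × 0.081) = 1.27 × 10^-3 M
pOH = −log(1.27 × 10^-3) = 2.90; pH = 14.00 − 2.90 = 11.10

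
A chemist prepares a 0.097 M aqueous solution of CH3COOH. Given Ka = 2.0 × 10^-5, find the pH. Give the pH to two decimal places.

CH3COOH ⇌ CH3COO- + H+
Ka = [H+]²/(0.097 − [H+]) = 2.0 × 10^-5
Assume [H+] ≪ 0.097: [H+] ≈ √(2.0 × 10^-5 × 0.097) = 1.39 × 10^-3 M
Check: 1.4% ionized — well under 5%, approximation valid.
pH = −log[H+] = −log(1.39 × 10^-3) = 2.86

pH = 2.86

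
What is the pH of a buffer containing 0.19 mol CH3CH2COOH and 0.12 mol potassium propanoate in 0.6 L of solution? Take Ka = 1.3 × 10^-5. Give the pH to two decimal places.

pKa = −log(1.3 × 10^-5) = 4.886
pH = pKa + log([A⁻]/[HA]) = 4.886 + log(0.12/0.19)
pH = 4.886 + (-0.200) = 4.69

pH = 4.69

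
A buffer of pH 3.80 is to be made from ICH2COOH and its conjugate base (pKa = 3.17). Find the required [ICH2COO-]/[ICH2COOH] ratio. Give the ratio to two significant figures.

pH = pKa + log(r) ⇒ log(r) = 3.80 − 3.17 = +0.63
r = [ICH2COO-]/[ICH2COOH] = 10^(+0.63) = 4.27

ratio = 4.3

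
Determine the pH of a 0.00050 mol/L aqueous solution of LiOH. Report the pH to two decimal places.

pH = 10.70

LiOH is a strong base; [OH-] = 0.0005 M.
pOH = -log(0.0005) = 3.30
pH = 14.00 - 3.30 = 10.70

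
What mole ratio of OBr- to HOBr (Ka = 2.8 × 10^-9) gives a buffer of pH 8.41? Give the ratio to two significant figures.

pKa = -log(2.8 × 10^-9) = 8.553
pH = pKa + log(r) ⇒ log(r) = 8.41 − 8.553 = -0.143
r = [OBr-]/[HOBr] = 10^(-0.143) = 0.719

ratio = 0.72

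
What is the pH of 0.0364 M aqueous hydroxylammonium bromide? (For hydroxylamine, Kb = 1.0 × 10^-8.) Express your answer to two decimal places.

pH = 3.72

NH3OH+ is the conjugate acid of the weak base NH2OH.
Ka = Kw/Kb = 1.0×10^-14 / 1.0 × 10^-8 = 1.00 × 10^-6
Ka = [H+]²/(0.0364 − [H+]) = 1.00 × 10^-6
Assume [H+] ≪ 0.0364: [H+] ≈ √(1.00 × 10^-6 × 0.0364) = 1.91 × 10^-4 M
Check: 0.52% ionized — well under 5%, approximation valid.
pH = −log[H+] = −log(1.91 × 10^-4) = 3.72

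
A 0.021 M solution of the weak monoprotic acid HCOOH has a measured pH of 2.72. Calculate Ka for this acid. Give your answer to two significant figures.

[H+] = 10^(-2.72) = 1.91 × 10^-3 M
At equilibrium [HA] = 0.021 − 1.91 × 10^-3 = 1.91 × 10^-2 M
Ka = [H+][A-]/[HA] = (1.91 × 10^-3)² / 1.91 × 10^-2 = 1.9 × 10^-4

Ka = 1.9 × 10^-4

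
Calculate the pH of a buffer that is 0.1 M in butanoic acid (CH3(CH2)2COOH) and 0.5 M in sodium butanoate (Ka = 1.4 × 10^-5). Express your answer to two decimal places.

pKa = −log(1.4 × 10^-5) = 4.854
pH = pKa + log([A⁻]/[HA]) = 4.854 + log(0.5/0.1)
pH = 4.854 + (+0.699) = 5.55

pH = 5.55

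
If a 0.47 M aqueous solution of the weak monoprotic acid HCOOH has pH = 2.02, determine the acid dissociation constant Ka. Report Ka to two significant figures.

Ka = 2.0 × 10^-4

[H+] = 10^(-2.02) = 9.55 × 10^-3 M
At equilibrium [HA] = 0.47 − 9.55 × 10^-3 = 4.60 × 10^-1 M
Ka = [H+][A-]/[HA] = (9.55 × 10^-3)² / 4.60 × 10^-1 = 2.0 × 10^-4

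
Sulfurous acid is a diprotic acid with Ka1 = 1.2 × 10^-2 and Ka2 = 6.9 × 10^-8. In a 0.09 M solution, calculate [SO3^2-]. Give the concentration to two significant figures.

First ionization gives [H+] ≈ [HSO3-] = 2.74 × 10^-2 M.
Second step: Ka2 = [H+][SO3^2-]/[HSO3-] ≈ [SO3^2-] (since [H+] ≈ [HSO3-]).
So [SO3^2-] ≈ Ka2.

6.9 × 10^-8 M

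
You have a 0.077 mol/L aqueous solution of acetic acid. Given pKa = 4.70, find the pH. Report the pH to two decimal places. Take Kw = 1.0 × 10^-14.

CH3COOH ⇌ CH3COO- + H+
Ka = 10^(−4.70) = 2.00 × 10^-5
Ka = x²/(0.077 − x) = 2.00 × 10^-5
Since Ka ≪ C₀, x ≈ √(Ka·C₀) = 1.24 × 10^-3 M.
Check: 1.6% ionized — well under 5%, approximation valid.
pH = −log(1.24 × 10^-3) = 2.91

pH = 2.91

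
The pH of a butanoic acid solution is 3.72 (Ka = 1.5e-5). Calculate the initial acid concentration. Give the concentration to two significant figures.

[H+] = 10^(-3.72) = 1.91 × 10^-4 M = x
Ka = x²/(C₀ − x) ⇒ C₀ = x + x²/Ka
C₀ = 1.91 × 10^-4 + (1.91 × 10^-4)²/(1.5 × 10^-5) = 2.62 × 10^-3 M

C₀ = 2.6 × 10^-3 M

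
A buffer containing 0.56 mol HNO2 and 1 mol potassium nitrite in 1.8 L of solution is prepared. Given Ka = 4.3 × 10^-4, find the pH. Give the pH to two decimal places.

pKa = −log(4.3 × 10^-4) = 3.367
Henderson–Hasselbalch: pH = pKa + log([NO2-]/[HNO2]) = 3.367 + log(1/0.56)
pH = 3.367 + (+0.252) = 3.62

pH = 3.62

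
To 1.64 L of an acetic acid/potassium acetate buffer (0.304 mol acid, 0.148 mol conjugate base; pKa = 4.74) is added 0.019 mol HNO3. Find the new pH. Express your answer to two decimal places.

pH = 4.34

After neutralization: n(CH3COOH) = 0.323 mol, n(CH3COO-) = 0.129 mol.
Henderson–Hasselbalch with mole ratio 0.129/0.323: pH = 4.74 + (-0.399)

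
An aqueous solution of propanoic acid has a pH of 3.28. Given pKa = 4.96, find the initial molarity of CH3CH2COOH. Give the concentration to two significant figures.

C₀ = 2.6 × 10^-2 M

[H+] = 10^(-3.28) = 5.25 × 10^-4 M = x
Ka = 10^(−4.96) = 1.10 × 10^-5
Ka = x²/(C₀ − x) ⇒ C₀ = x + x²/Ka
C₀ = 5.25 × 10^-4 + (5.25 × 10^-4)²/(1.10 × 10^-5) = 2.56 × 10^-2 M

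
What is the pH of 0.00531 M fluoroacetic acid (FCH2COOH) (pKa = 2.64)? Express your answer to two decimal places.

pH = 2.60

FCH2COOH ⇌ FCH2COO- + H+
Ka = 10^(−2.64) = 2.29 × 10^-3
Let x = [H+] at equilibrium. Ka = x²/(0.00531 − x).
Here C₀/Ka ≈ 2.32, so the small-x approximation fails. Use the quadratic:
x = [−0.00229 + √(0.00229² + 4.86e-05)]/2 = 2.53 × 10^-3 M
pH = −log[H+] = −log(2.53 × 10^-3) = 2.60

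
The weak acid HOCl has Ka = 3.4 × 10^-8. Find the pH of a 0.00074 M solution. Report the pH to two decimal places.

pH = 5.30

HOCl ⇌ OCl- + H+
From the ICE table, Ka = x²/(0.00074 − x) = 3.4 × 10^-8.
Assume x ≪ 0.00074: x ≈ √(3.4 × 10^-8 × 0.00074) = 5.02 × 10^-6 M
Check: 0.68% ionized — well under 5%, approximation valid.
pH = −log(5.02 × 10^-6) = 5.30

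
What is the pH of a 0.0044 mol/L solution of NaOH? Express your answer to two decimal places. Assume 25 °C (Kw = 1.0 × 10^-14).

pH = 11.64

NaOH is a strong base; [OH-] = 0.0044 M.
pOH = -log(0.0044) = 2.36
pH = 14.00 - 2.36 = 11.64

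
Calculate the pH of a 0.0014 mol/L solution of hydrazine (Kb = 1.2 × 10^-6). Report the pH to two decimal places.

pH = 9.61

N2H4 + H2O ⇌ N2H5+ + OH-
Let x = [OH-] at equilibrium. Kb = x²/(0.0014 − x).
Neglecting x in the denominator: x = √(1.2 × 10^-6 × 0.0014) = 4.10 × 10^-5 M
Check: 2.9% ionized — well under 5%, approximation valid.
pOH = 4.39, so pH = 14.00 − pOH = 9.61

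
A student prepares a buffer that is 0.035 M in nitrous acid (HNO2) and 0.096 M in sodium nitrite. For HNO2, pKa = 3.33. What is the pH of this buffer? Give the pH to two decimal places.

pH = 3.77

pH = pKa + log([A⁻]/[HA]) = 3.33 + log(0.096/0.035)
pH = 3.33 + (+0.438) = 3.77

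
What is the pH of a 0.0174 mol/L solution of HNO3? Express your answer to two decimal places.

pH = 1.76

HNO3 is a strong acid and dissociates completely, so [H+] = 0.0174 M.
pH = -log(0.0174) = 1.76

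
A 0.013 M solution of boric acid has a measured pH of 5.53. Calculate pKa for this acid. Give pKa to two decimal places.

pKa = 9.17

[H+] = 10^(-5.53) = 2.95 × 10^-6 M
At equilibrium [HA] = 0.013 − 2.95 × 10^-6 = 1.30 × 10^-2 M
Ka = [H+][A-]/[HA] = (2.95 × 10^-6)² / 1.30 × 10^-2 = 6.69 × 10^-10
pKa = -log(6.69 × 10^-10) = 9.17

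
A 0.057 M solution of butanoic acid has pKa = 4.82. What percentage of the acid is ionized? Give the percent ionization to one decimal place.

CH3(CH2)2COOH ⇌ CH3(CH2)2COO- + H+; let x = [H+] at equilibrium.
Ka = 10^(−4.82) = 1.51 × 10^-5
x ≈ √(Ka·C₀) = √(1.51 × 10^-5 × 0.057) = 9.28 × 10^-4 M
% ionization = x/C₀ × 100% = 9.28 × 10^-4/0.057 × 100% = 1.6%

1.6%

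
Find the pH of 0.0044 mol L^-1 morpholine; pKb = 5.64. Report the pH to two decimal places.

pH = 10.00

C4H8ONH + H2O ⇌ C4H8ONH2+ + OH-
Kb = 10^(−5.64) = 2.29 × 10^-6
Kb = x²/(0.0044 − x) = 2.29 × 10^-6
Since Kb ≪ C₀, x ≈ √(Kb·C₀) = 1.00 × 10^-4 M.
pOH = 4.00, so pH = 14.00 − pOH = 10.00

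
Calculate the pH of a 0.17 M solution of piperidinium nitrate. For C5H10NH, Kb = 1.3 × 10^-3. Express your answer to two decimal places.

pH = 5.94

C5H10NH2+ is the conjugate acid of the weak base C5H10NH.
Ka = Kw/Kb = 1.0×10^-14 / 1.3 × 10^-3 = 7.69 × 10^-12
From the ICE table, Ka = [H+]²/(0.17 − [H+]) = 7.69 × 10^-12.
Neglecting [H+] in the denominator: [H+] = √(7.69 × 10^-12 × 0.17) = 1.14 × 10^-6 M
([H+]/C₀ = 0.00067% < 5%, so the approximation holds.)
pH = −log(1.14 × 10^-6) = 5.94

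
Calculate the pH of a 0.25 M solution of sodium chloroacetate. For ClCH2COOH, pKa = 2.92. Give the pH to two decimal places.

ClCH2COO- is the conjugate base of the weak acid ClCH2COOH.
Ka = 10^(−2.92) = 1.20 × 10^-3
Kb = Kw/Ka = 1.0×10^-14 / 1.20 × 10^-3 = 8.33 × 10^-12
Let x = [OH-] at equilibrium. Kb = x²/(0.25 − x).
Neglecting x in the denominator: x = √(8.33 × 10^-12 × 0.25) = 1.44 × 10^-6 M
(x/C₀ = 0.00058% < 5%, so the approximation holds.)
pOH = −log(1.44 × 10^-6) = 5.84; pH = 14.00 − 5.84 = 8.16

pH = 8.16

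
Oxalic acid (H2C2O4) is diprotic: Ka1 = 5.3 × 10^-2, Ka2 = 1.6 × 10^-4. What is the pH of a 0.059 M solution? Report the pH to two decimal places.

pH = 1.45

Ka1 ≫ Ka2, so treat the first dissociation as the only significant source of H+.
Ka1 = x²/(0.059 − x) = 5.3 × 10^-2
Solving the quadratic: x = (−Ka1 + √(Ka1² + 4·Ka1·C₀))/2 = 3.54 × 10^-2 M
pH = −log(3.54 × 10^-2) = 1.45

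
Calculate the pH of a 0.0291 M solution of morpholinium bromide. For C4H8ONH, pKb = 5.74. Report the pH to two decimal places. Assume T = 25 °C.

C4H8ONH2+ is the conjugate acid of the weak base C4H8ONH.
Kb = 10^(−5.74) = 1.82 × 10^-6
Ka = Kw/Kb = 1.0×10^-14 / 1.82 × 10^-6 = 5.49 × 10^-9
From the ICE table, Ka = [H+]²/(0.0291 − [H+]) = 5.49 × 10^-9.
Since Ka ≪ C₀, [H+] ≈ √(Ka·C₀) = 1.26 × 10^-5 M.
Check: 0.043% ionized — well under 5%, approximation valid.
pH = −log[H+] = −log(1.26 × 10^-5) = 4.90

pH = 4.90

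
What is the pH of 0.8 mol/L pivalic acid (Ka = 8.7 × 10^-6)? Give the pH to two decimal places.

(CH3)3CCOOH ⇌ (CH3)3CCOO- + H+
From the ICE table, Ka = [H+]²/(0.8 − [H+]) = 8.7 × 10^-6.
Since Ka ≪ C₀, [H+] ≈ √(Ka·C₀) = 2.64 × 10^-3 M.
pH = −log[H+] = −log(2.64 × 10^-3) = 2.58

pH = 2.58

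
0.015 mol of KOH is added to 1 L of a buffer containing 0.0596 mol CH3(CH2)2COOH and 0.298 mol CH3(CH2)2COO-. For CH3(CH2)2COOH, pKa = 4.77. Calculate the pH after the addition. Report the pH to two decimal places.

OH- converts CH3(CH2)2COOH to CH3(CH2)2COO-: CH3(CH2)2COOH → 0.0446 mol, CH3(CH2)2COO- → 0.313 mol.
Henderson–Hasselbalch with mole ratio 0.313/0.0446: pH = 4.77 + (+0.846)

pH = 5.62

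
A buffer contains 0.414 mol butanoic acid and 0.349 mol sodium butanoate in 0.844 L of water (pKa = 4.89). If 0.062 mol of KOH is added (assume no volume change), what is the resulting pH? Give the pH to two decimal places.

pH = 4.96

OH- converts CH3(CH2)2COOH to CH3(CH2)2COO-: CH3(CH2)2COOH → 0.352 mol, CH3(CH2)2COO- → 0.411 mol.
Henderson–Hasselbalch with mole ratio 0.411/0.352: pH = 4.89 + (+0.067)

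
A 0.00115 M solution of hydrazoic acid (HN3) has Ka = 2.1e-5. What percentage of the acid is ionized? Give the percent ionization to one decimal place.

HN3 ⇌ N3- + H+; let x = [H+] at equilibrium.
Ka = x²/(C₀ − x); solving the quadratic gives x = 1.45 × 10^-4 M.
% ionization = x/C₀ × 100% = 1.45 × 10^-4/0.00115 × 100% = 12.6%

12.6%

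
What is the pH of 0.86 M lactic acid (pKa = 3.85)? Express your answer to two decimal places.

pH = 1.96

CH3CH(OH)COOH ⇌ CH3CH(OH)COO- + H+
Ka = 10^(−3.85) = 1.41 × 10^-4
From the ICE table, Ka = [H+]²/(0.86 − [H+]) = 1.41 × 10^-4.
Neglecting [H+] in the denominator: [H+] = √(1.41 × 10^-4 × 0.86) = 1.10 × 10^-2 M
([H+]/C₀ = 1.3% < 5%, so the approximation holds.)
pH = −log(1.10 × 10^-2) = 1.96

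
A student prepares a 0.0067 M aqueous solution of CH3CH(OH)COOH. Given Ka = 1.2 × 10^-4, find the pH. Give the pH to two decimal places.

CH3CH(OH)COOH ⇌ CH3CH(OH)COO- + H+
Let x = [H+] at equilibrium. Ka = x²/(0.0067 − x).
Here C₀/Ka ≈ 55.8, so the small-x approximation fails. Use the quadratic:
x = (−Ka + √(Ka² + 4·Ka·C₀))/2 = 8.39 × 10^-4 M
pH = −log[H+] = −log(8.39 × 10^-4) = 3.08

pH = 3.08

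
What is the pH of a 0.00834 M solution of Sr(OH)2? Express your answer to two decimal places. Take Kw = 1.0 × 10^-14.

Sr(OH)2 is a strong base (each formula unit releases 2 OH-); [OH-] = 0.0167 M.
pOH = -log(0.0167) = 1.78
pH = 14.00 - 1.78 = 12.22

pH = 12.22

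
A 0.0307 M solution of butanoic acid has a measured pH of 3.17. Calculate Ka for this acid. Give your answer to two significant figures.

Ka = 1.5 × 10^-5

[H+] = 10^(-3.17) = 6.76 × 10^-4 M
At equilibrium [HA] = 0.0307 − 6.76 × 10^-4 = 3.00 × 10^-2 M
Ka = [H+][A-]/[HA] = (6.76 × 10^-4)² / 3.00 × 10^-2 = 1.5 × 10^-5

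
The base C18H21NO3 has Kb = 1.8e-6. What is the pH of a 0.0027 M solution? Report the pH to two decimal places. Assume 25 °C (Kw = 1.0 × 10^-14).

C18H21NO3 + H2O ⇌ C18H22NO3+ + OH-
Let x = [OH-] at equilibrium. Kb = x²/(0.0027 − x).
Since Kb ≪ C₀, x ≈ √(Kb·C₀) = 6.97 × 10^-5 M.
pOH = −log(6.97 × 10^-5) = 4.16; pH = 14.00 − 4.16 = 9.84

pH = 9.84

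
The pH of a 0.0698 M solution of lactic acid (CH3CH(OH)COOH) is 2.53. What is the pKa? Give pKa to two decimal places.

[H+] = 10^(-2.53) = 2.95 × 10^-3 M
At equilibrium [HA] = 0.0698 − 2.95 × 10^-3 = 6.69 × 10^-2 M
Ka = [H+][A-]/[HA] = (2.95 × 10^-3)² / 6.69 × 10^-2 = 1.30 × 10^-4
pKa = -log(1.30 × 10^-4) = 3.89

pKa = 3.89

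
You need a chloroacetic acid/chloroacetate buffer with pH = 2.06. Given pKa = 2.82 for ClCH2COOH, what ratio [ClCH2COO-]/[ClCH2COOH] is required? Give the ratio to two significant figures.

ratio = 0.17

pH = pKa + log(r) ⇒ log(r) = 2.06 − 2.82 = -0.76
r = [ClCH2COO-]/[ClCH2COOH] = 10^(-0.76) = 0.174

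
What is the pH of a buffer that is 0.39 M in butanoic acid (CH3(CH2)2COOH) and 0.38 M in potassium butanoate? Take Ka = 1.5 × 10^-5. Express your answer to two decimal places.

pH = 4.81

pKa = −log(1.5 × 10^-5) = 4.824
Henderson–Hasselbalch: pH = pKa + log([CH3(CH2)2COO-]/[CH3(CH2)2COOH]) = 4.824 + log(0.38/0.39)
pH = 4.824 + (-0.011) = 4.81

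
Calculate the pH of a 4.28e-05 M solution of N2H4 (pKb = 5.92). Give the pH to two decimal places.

N2H4 + H2O ⇌ N2H5+ + OH-
Kb = 10^(−5.92) = 1.20 × 10^-6
From the ICE table, Kb = x²/(4.28e-05 − x) = 1.20 × 10^-6.
The 5% rule fails; solving x² + Kb·x − Kb·C₀ = 0 exactly:
x = [−1.2e-06 + √(1.2e-06² + 2.05e-10)]/2 = 6.59 × 10^-6 M
pOH = −log(6.59 × 10^-6) = 5.18; pH = 14.00 − 5.18 = 8.82

pH = 8.82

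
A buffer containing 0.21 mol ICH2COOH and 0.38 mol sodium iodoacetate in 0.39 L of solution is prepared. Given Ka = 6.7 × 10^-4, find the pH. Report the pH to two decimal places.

pH = 3.43

pKa = −log(6.7 × 10^-4) = 3.174
Henderson–Hasselbalch: pH = pKa + log([ICH2COO-]/[ICH2COOH]) = 3.174 + log(0.38/0.21)
pH = 3.174 + (+0.258) = 3.43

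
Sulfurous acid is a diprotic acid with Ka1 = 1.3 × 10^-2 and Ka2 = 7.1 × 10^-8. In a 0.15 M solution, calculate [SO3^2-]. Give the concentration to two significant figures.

First ionization gives [H+] ≈ [HSO3-] = 3.81 × 10^-2 M.
Second step: Ka2 = [H+][SO3^2-]/[HSO3-] ≈ [SO3^2-] (since [H+] ≈ [HSO3-]).
So [SO3^2-] ≈ Ka2.

7.1 × 10^-8 M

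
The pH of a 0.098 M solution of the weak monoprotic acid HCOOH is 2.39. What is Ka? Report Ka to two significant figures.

Ka = 1.8 × 10^-4

[H+] = 10^(-2.39) = 4.07 × 10^-3 M
At equilibrium [HA] = 0.098 − 4.07 × 10^-3 = 9.39 × 10^-2 M
Ka = [H+][A-]/[HA] = (4.07 × 10^-3)² / 9.39 × 10^-2 = 1.8 × 10^-4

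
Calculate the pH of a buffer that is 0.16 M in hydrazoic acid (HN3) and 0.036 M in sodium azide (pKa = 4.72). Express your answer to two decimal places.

pH = 4.07

Using pH = pKa + log([base]/[acid]) with [base]/[acid] = 0.036/0.16:
pH = 4.72 + (-0.648) = 4.07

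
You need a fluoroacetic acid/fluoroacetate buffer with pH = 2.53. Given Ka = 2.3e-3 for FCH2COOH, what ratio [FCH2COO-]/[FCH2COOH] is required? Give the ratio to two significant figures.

pKa = -log(2.3 × 10^-3) = 2.638
pH = pKa + log(r) ⇒ log(r) = 2.53 − 2.638 = -0.108
r = [FCH2COO-]/[FCH2COOH] = 10^(-0.108) = 0.78

ratio = 0.78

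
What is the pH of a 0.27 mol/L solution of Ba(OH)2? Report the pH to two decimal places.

pH = 13.73

Ba(OH)2 is a strong base (each formula unit releases 2 OH-); [OH-] = 0.54 M.
pOH = -log(0.54) = 0.27
pH = 14.00 - 0.27 = 13.73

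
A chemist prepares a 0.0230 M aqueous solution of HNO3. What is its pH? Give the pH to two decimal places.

pH = 1.64

HNO3 is a strong acid and dissociates completely, so [H+] = 0.0230 M.
pH = -log(0.023) = 1.64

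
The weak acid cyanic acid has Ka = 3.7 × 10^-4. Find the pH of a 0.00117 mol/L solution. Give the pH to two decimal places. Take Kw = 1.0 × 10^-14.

pH = 3.30

HOCN ⇌ OCN- + H+
From the ICE table, Ka = [H+]²/(0.00117 − [H+]) = 3.7 × 10^-4.
The 5% rule fails; solving [H+]² + Ka·[H+] − Ka·C₀ = 0 exactly:
[H+] = [−0.00037 + √(0.00037² + 1.73e-06)]/2 = 4.98 × 10^-4 M
pH = −log(4.98 × 10^-4) = 3.30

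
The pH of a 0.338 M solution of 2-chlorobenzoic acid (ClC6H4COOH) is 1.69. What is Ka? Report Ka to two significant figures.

Ka = 1.3 × 10^-3

[H+] = 10^(-1.69) = 2.04 × 10^-2 M
At equilibrium [HA] = 0.338 − 2.04 × 10^-2 = 3.18 × 10^-1 M
Ka = [H+][A-]/[HA] = (2.04 × 10^-2)² / 3.18 × 10^-1 = 1.3 × 10^-3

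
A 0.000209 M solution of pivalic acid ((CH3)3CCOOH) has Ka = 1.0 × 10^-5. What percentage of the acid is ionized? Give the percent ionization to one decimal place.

19.6%

(CH3)3CCOOH ⇌ (CH3)3CCOO- + H+; let x = [H+] at equilibrium.
Solve x² + 1e-05x − 2.09e-09 = 0 → x = 4.10 × 10^-5 M
Fraction ionized = 4.10 × 10^-5 / 0.000209 = 0.1962 → 19.6%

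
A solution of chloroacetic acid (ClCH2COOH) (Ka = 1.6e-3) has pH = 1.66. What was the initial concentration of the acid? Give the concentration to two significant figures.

[H+] = 10^(-1.66) = 2.19 × 10^-2 M = x
Ka = x²/(C₀ − x) ⇒ C₀ = x + x²/Ka
C₀ = 2.19 × 10^-2 + (2.19 × 10^-2)²/(1.6 × 10^-3) = 3.22 × 10^-1 M

C₀ = 3.2 × 10^-1 M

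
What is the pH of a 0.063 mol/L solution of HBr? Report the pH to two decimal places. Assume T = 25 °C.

pH = 1.20

HBr is a strong acid and dissociates completely, so [H+] = 0.063 M.
pH = -log(0.063) = 1.20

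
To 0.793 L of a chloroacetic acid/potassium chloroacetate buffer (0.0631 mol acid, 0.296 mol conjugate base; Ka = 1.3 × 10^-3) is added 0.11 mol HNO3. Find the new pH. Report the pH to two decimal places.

pH = 2.92

Added H+ converts ClCH2COO- to ClCH2COOH: ClCH2COOH → 0.173 mol, ClCH2COO- → 0.186 mol.
pKa = −log(1.3 × 10^-3) = 2.886
pH = pKa + log(n_ClCH2COO-/n_ClCH2COOH) = 2.886 + log(0.186/0.173) = 2.886 + (+0.031)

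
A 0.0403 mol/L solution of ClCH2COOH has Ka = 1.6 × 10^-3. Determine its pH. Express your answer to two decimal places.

pH = 2.14

ClCH2COOH ⇌ ClCH2COO- + H+
From the ICE table, Ka = [H+]²/(0.0403 − [H+]) = 1.6 × 10^-3.
The 5% rule fails; solving [H+]² + Ka·[H+] − Ka·C₀ = 0 exactly:
[H+] = (−Ka + √(Ka² + 4·Ka·C₀))/2 = 7.27 × 10^-3 M
pH = −log(7.27 × 10^-3) = 2.14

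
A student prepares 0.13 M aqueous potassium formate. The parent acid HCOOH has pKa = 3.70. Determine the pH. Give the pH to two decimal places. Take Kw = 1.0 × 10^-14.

HCOO- is the conjugate base of the weak acid HCOOH.
Ka = 10^(−3.70) = 2.00 × 10^-4
Kb = Kw/Ka = 1.0×10^-14 / 2.00 × 10^-4 = 5.00 × 10^-11
From the ICE table, Kb = [OH-]²/(0.13 − [OH-]) = 5.00 × 10^-11.
Since Kb ≪ C₀, [OH-] ≈ √(Kb·C₀) = 2.55 × 10^-6 M.
([OH-]/C₀ = 0.002% < 5%, so the approximation holds.)
pOH = 5.59, so pH = 14.00 − pOH = 8.41

pH = 8.41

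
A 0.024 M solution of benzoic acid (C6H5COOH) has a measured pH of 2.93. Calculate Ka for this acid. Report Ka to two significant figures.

[H+] = 10^(-2.93) = 1.17 × 10^-3 M
At equilibrium [HA] = 0.024 − 1.17 × 10^-3 = 2.28 × 10^-2 M
Ka = [H+][A-]/[HA] = (1.17 × 10^-3)² / 2.28 × 10^-2 = 6.0 × 10^-5

Ka = 6.0 × 10^-5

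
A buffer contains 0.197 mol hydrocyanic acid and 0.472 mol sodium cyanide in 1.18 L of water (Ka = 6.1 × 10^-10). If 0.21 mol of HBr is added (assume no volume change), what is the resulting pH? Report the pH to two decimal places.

After neutralization: n(HCN) = 0.407 mol, n(CN-) = 0.262 mol.
pKa = −log(6.1 × 10^-10) = 9.215
Henderson–Hasselbalch with mole ratio 0.262/0.407: pH = 9.215 + (-0.191)

pH = 9.02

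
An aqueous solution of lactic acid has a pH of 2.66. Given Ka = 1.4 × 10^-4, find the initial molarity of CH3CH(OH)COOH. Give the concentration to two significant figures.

[H+] = 10^(-2.66) = 2.19 × 10^-3 M = x
Ka = x²/(C₀ − x) ⇒ C₀ = x + x²/Ka
C₀ = 2.19 × 10^-3 + (2.19 × 10^-3)²/(1.4 × 10^-4) = 3.64 × 10^-2 M

C₀ = 3.6 × 10^-2 M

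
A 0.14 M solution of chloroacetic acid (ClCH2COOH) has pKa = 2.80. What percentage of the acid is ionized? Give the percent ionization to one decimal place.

ClCH2COOH ⇌ ClCH2COO- + H+; let x = [H+] at equilibrium.
Ka = 10^(−2.80) = 1.58 × 10^-3
Ka = x²/(C₀ − x); solving the quadratic gives x = 1.41 × 10^-2 M.
Fraction ionized = 1.41 × 10^-2 / 0.14 = 0.1007 → 10.1%

10.1%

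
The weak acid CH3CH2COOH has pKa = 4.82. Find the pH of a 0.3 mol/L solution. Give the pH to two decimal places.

pH = 2.67

CH3CH2COOH ⇌ CH3CH2COO- + H+
Ka = 10^(−4.82) = 1.51 × 10^-5
From the ICE table, Ka = [H+]²/(0.3 − [H+]) = 1.51 × 10^-5.
Since Ka ≪ C₀, [H+] ≈ √(Ka·C₀) = 2.13 × 10^-3 M.
([H+]/C₀ = 0.71% < 5%, so the approximation holds.)
pH = −log(2.13 × 10^-3) = 2.67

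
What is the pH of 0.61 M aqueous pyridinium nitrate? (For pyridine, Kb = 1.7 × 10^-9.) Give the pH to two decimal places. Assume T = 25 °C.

C5H5NH+ is the conjugate acid of the weak base C5H5N.
Ka = Kw/Kb = 1.0×10^-14 / 1.7 × 10^-9 = 5.88 × 10^-6
Ka = x²/(0.61 − x) = 5.88 × 10^-6
Assume x ≪ 0.61: x ≈ √(5.88 × 10^-6 × 0.61) = 1.89 × 10^-3 M
pH = −log(1.89 × 10^-3) = 2.72

pH = 2.72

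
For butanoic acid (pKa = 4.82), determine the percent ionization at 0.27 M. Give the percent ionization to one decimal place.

0.7%

CH3(CH2)2COOH ⇌ CH3(CH2)2COO- + H+; let x = [H+] at equilibrium.
Ka = 10^(−4.82) = 1.51 × 10^-5
x ≈ √(Ka·C₀) = √(1.51 × 10^-5 × 0.27) = 2.02 × 10^-3 M
% ionization = x/C₀ × 100% = 2.02 × 10^-3/0.27 × 100% = 0.7%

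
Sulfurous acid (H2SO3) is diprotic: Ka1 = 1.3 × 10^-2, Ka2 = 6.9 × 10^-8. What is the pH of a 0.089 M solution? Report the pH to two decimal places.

pH = 1.55

Since Ka1 ≫ Ka2, the first ionization dominates [H+].
Ka1 = x²/(0.089 − x) = 1.3 × 10^-2
Solving the quadratic: x = (−Ka1 + √(Ka1² + 4·Ka1·C₀))/2 = 2.81 × 10^-2 M
pH = −log(2.81 × 10^-2) = 1.55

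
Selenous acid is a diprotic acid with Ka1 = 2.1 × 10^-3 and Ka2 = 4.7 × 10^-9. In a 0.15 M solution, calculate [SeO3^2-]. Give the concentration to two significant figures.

4.7 × 10^-9 M

First ionization gives [H+] ≈ [HSeO3-] = 1.67 × 10^-2 M.
Second step: Ka2 = [H+][SeO3^2-]/[HSeO3-] ≈ [SeO3^2-] (since [H+] ≈ [HSeO3-]).
So [SeO3^2-] ≈ Ka2.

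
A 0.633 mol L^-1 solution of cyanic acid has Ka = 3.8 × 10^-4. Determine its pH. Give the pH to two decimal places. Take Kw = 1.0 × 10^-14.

HOCN ⇌ OCN- + H+
From the ICE table, Ka = [H+]²/(0.633 − [H+]) = 3.8 × 10^-4.
Assume [H+] ≪ 0.633: [H+] ≈ √(3.8 × 10^-4 × 0.633) = 1.55 × 10^-2 M
([H+]/C₀ = 2.5% < 5%, so the approximation holds.)
pH = −log[H+] = −log(1.55 × 10^-2) = 1.81

pH = 1.81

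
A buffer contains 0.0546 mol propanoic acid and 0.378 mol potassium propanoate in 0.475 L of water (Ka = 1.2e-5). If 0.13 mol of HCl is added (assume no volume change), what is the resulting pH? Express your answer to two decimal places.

After neutralization: n(CH3CH2COOH) = 0.185 mol, n(CH3CH2COO-) = 0.248 mol.
pKa = −log(1.2 × 10^-5) = 4.921
pH = pKa + log([A⁻]/[HA]) = 4.921 + log(0.248/0.185) = 4.921 +0.127

pH = 5.05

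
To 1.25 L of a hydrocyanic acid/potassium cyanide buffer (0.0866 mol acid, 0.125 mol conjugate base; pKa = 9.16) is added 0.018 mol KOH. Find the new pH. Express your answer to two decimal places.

After neutralization: n(HCN) = 0.0686 mol, n(CN-) = 0.143 mol.
Henderson–Hasselbalch with mole ratio 0.143/0.0686: pH = 9.16 + (+0.319)

pH = 9.48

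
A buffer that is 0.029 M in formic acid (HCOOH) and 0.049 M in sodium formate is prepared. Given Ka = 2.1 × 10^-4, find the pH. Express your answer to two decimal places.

pKa = −log(2.1 × 10^-4) = 3.678
Henderson–Hasselbalch: pH = pKa + log([HCOO-]/[HCOOH]) = 3.678 + log(0.049/0.029)
pH = 3.678 + (+0.228) = 3.91

pH = 3.91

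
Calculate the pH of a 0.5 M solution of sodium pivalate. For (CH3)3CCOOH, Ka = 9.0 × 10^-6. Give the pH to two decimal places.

(CH3)3CCOO- is the conjugate base of the weak acid (CH3)3CCOOH.
Kb = Kw/Ka = 1.0×10^-14 / 9.0 × 10^-6 = 1.11 × 10^-9
Kb = x²/(0.5 − x) = 1.11 × 10^-9
Neglecting x in the denominator: x = √(1.11 × 10^-9 × 0.5) = 2.36 × 10^-5 M
Check: 0.0047% ionized — well under 5%, approximation valid.
pOH = −log(2.36 × 10^-5) = 4.63; pH = 14.00 − 4.63 = 9.37

pH = 9.37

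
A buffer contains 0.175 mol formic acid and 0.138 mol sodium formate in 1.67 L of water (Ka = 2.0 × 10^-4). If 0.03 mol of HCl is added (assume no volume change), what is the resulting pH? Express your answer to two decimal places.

pH = 3.42

After neutralization: n(HCOOH) = 0.205 mol, n(HCOO-) = 0.108 mol.
pKa = −log(2.0 × 10^-4) = 3.699
pH = pKa + log([A⁻]/[HA]) = 3.699 + log(0.108/0.205) = 3.699 -0.278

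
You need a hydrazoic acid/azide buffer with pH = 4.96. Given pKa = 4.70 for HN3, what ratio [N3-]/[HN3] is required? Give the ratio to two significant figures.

pH = pKa + log(r) ⇒ log(r) = 4.96 − 4.70 = +0.26
r = [N3-]/[HN3] = 10^(+0.26) = 1.82

ratio = 1.8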